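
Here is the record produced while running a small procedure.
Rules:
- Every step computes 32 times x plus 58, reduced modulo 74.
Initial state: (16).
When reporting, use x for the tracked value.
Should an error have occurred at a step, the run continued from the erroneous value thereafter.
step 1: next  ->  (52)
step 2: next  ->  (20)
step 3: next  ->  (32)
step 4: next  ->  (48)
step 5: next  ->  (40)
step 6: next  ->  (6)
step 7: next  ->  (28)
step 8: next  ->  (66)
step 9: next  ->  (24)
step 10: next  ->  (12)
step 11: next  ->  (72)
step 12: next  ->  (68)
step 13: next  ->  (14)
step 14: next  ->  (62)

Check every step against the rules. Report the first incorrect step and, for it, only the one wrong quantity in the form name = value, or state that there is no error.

Step 1: x = (32*16 + 58) mod 74 = 52 — consistent with the record.
Step 2: x = (32*52 + 58) mod 74 = 20 — verified.
Step 3: x = (32*20 + 58) mod 74 = 32 — exactly as logged.
Step 4: x = (32*32 + 58) mod 74 = 46 — this is not what the record shows.
Step 4 is the first one off; corrected, x = 46.

step 4, x = 46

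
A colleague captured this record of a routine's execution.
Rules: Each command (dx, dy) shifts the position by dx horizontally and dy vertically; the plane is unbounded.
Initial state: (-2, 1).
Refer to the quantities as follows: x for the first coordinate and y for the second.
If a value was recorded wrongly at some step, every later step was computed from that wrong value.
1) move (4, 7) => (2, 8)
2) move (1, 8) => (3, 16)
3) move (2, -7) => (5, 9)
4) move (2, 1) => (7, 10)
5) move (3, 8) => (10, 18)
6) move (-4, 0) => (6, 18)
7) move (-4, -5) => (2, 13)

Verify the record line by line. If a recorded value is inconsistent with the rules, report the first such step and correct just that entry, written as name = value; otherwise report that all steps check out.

no error

1. x = -2 + (4) = 2, y = 1 + (7) = 8 (in agreement)
2. x = 2 + (1) = 3, y = 8 + (8) = 16 (verified)
3. x = 3 + (2) = 5, y = 16 + (-7) = 9 (verified)
4. x = 5 + (2) = 7, y = 9 + (1) = 10 (verified)
5. x = 7 + (3) = 10, y = 10 + (8) = 18 (matches)
6. x = 10 + (-4) = 6, y = 18 + (0) = 18 (in agreement)
7. x = 6 + (-4) = 2, y = 18 + (-5) = 13 (confirmed correct)
All entries verified; no error found.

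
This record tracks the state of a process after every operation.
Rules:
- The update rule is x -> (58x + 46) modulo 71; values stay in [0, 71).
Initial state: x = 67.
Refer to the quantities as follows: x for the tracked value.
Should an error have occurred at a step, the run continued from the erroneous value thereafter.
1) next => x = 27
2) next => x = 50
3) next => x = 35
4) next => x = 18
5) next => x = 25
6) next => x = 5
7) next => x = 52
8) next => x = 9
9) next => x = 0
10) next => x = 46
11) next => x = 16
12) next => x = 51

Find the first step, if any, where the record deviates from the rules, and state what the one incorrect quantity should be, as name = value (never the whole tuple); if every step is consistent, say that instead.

1. x = (58*67 + 46) mod 71 = 27 (checks out)
2. x = (58*27 + 46) mod 71 = 50 (in agreement)
3. x = (58*50 + 46) mod 71 = 35 (consistent with the record)
4. x = (58*35 + 46) mod 71 = 17 (first mismatch against the record)
The audit stops at step 4: the recorded entry is wrong and should be x = 17.

step 4, x = 17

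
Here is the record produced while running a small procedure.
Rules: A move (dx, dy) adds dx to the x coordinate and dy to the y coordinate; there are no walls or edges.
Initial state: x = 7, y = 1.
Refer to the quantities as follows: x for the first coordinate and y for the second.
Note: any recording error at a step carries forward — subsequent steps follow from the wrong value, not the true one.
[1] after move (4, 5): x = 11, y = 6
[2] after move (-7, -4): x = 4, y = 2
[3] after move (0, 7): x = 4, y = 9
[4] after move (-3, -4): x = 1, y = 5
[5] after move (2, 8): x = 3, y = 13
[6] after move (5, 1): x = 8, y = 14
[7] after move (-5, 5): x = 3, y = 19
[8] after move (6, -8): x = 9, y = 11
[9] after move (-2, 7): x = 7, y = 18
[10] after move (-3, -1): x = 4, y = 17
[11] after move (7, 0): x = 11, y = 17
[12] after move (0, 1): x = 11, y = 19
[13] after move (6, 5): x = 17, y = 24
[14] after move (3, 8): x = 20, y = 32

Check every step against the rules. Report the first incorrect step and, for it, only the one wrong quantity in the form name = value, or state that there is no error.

step 1: x = 7 + (4) = 11, y = 1 + (5) = 6 -> no discrepancy
step 2: x = 11 + (-7) = 4, y = 6 + (-4) = 2 -> checks out
step 3: x = 4 + (0) = 4, y = 2 + (7) = 9 -> agrees with the record
step 4: x = 4 + (-3) = 1, y = 9 + (-4) = 5 -> in agreement
step 5: x = 1 + (2) = 3, y = 5 + (8) = 13 -> verified
step 6: x = 3 + (5) = 8, y = 13 + (1) = 14 -> no discrepancy
step 7: x = 8 + (-5) = 3, y = 14 + (5) = 19 -> consistent with the record
step 8: x = 3 + (6) = 9, y = 19 + (-8) = 11 -> confirmed correct
step 9: x = 9 + (-2) = 7, y = 11 + (7) = 18 -> no discrepancy
step 10: x = 7 + (-3) = 4, y = 18 + (-1) = 17 -> checks out
step 11: x = 4 + (7) = 11, y = 17 + (0) = 17 -> no discrepancy
step 12: x = 11 + (0) = 11, y = 17 + (1) = 18 -> this is not what the record shows
So the first discrepancy is step 12, where the right value is y = 18.

step 12, y = 18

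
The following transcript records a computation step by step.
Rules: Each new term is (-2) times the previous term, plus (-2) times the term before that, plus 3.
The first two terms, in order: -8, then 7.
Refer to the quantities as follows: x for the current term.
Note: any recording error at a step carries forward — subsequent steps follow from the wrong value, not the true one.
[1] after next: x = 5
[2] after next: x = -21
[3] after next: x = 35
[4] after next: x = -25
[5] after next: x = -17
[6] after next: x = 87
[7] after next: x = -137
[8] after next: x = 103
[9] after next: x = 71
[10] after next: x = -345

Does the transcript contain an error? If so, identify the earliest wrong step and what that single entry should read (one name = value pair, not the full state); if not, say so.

no error

Step 1: x = -2*(7) + (-2)*(-8) + (3) = 5 — no discrepancy.
Step 2: x = -2*(5) + (-2)*(7) + (3) = -21 — exactly as logged.
Step 3: x = -2*(-21) + (-2)*(5) + (3) = 35 — same as recorded.
Step 4: x = -2*(35) + (-2)*(-21) + (3) = -25 — matches.
Step 5: x = -2*(-25) + (-2)*(35) + (3) = -17 — exactly as logged.
Step 6: x = -2*(-17) + (-2)*(-25) + (3) = 87 — matches.
Step 7: x = -2*(87) + (-2)*(-17) + (3) = -137 — agrees with the transcript.
Step 8: x = -2*(-137) + (-2)*(87) + (3) = 103 — exactly as logged.
Step 9: x = -2*(103) + (-2)*(-137) + (3) = 71 — exactly as logged.
Step 10: x = -2*(71) + (-2)*(103) + (3) = -345 — in agreement.
Each recorded entry agrees with the recomputation.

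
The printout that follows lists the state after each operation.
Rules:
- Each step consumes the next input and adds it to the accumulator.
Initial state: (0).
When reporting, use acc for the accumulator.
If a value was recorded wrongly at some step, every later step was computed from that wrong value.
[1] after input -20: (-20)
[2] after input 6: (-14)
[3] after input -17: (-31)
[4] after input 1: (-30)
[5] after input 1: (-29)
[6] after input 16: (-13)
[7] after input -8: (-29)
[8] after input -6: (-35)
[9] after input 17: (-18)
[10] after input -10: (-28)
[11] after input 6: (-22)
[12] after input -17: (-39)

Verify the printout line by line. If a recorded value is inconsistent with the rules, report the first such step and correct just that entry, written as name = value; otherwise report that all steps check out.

step 7, acc = -21

Recomputing the run from the initial state:
step 1: acc = -20
step 2: acc = -14
step 3: acc = -31
step 4: acc = -30
step 5: acc = -29
step 6: acc = -13
step 7: acc = -21
step 8: acc = -27
step 9: acc = -10
step 10: acc = -20
step 11: acc = -14
step 12: acc = -31
The first disagreement with the printout is at step 7, where the value should be acc = -21.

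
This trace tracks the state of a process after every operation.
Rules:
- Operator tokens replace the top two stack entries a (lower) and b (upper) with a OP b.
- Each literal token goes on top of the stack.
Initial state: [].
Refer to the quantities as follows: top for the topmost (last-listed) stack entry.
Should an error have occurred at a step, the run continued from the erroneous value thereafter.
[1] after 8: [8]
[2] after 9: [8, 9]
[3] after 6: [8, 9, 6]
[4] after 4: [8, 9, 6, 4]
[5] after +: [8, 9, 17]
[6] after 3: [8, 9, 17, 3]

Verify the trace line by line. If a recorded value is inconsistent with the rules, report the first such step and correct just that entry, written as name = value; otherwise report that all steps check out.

Step 1: push 8: top = 8 — matches.
Step 2: push 9: top = 9 — checks out.
Step 3: push 6: top = 6 — agrees with the trace.
Step 4: push 4: top = 4 — same as recorded.
Step 5: 6 + 4 = 10 — not what was recorded.
Conclusion: step 5 carries the first error; the entry should be top = 10.

step 5, top = 10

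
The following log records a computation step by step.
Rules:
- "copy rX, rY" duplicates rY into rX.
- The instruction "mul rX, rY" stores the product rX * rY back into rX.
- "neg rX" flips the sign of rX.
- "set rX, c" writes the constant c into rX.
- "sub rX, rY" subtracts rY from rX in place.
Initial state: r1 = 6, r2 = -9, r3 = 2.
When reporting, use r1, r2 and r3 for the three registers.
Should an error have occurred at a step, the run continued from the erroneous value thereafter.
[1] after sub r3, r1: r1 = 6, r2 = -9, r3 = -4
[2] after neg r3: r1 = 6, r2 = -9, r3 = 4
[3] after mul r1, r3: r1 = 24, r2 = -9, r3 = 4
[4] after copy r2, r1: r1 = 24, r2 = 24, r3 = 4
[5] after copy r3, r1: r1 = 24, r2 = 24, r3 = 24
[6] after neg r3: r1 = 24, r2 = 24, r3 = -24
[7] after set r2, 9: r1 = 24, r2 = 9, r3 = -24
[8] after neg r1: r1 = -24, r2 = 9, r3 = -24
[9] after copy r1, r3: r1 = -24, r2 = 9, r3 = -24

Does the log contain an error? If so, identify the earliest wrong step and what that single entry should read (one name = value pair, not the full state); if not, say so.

no error

Recomputing the run from the initial state:
step 1: r1 = 6, r2 = -9, r3 = -4
step 2: r1 = 6, r2 = -9, r3 = 4
step 3: r1 = 24, r2 = -9, r3 = 4
step 4: r1 = 24, r2 = 24, r3 = 4
step 5: r1 = 24, r2 = 24, r3 = 24
step 6: r1 = 24, r2 = 24, r3 = -24
step 7: r1 = 24, r2 = 9, r3 = -24
step 8: r1 = -24, r2 = 9, r3 = -24
step 9: r1 = -24, r2 = 9, r3 = -24
This matches the log at every step.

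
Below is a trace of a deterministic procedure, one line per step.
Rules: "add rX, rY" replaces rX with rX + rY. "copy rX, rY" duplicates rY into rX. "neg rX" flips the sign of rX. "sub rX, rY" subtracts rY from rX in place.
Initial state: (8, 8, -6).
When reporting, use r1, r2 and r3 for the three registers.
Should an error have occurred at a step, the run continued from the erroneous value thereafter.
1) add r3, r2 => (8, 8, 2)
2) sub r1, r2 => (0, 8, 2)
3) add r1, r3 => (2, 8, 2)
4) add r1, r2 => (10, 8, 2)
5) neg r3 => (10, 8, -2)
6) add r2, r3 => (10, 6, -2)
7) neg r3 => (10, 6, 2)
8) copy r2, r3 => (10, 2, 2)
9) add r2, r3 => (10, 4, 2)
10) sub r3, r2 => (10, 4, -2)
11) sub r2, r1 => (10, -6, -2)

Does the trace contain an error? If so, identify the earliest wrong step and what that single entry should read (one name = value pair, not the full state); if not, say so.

Recomputing the run from the initial state:
step 1: r1 = 8, r2 = 8, r3 = 2
step 2: r1 = 0, r2 = 8, r3 = 2
step 3: r1 = 2, r2 = 8, r3 = 2
step 4: r1 = 10, r2 = 8, r3 = 2
step 5: r1 = 10, r2 = 8, r3 = -2
step 6: r1 = 10, r2 = 6, r3 = -2
step 7: r1 = 10, r2 = 6, r3 = 2
step 8: r1 = 10, r2 = 2, r3 = 2
step 9: r1 = 10, r2 = 4, r3 = 2
step 10: r1 = 10, r2 = 4, r3 = -2
step 11: r1 = 10, r2 = -6, r3 = -2
This matches the trace at every step.

no error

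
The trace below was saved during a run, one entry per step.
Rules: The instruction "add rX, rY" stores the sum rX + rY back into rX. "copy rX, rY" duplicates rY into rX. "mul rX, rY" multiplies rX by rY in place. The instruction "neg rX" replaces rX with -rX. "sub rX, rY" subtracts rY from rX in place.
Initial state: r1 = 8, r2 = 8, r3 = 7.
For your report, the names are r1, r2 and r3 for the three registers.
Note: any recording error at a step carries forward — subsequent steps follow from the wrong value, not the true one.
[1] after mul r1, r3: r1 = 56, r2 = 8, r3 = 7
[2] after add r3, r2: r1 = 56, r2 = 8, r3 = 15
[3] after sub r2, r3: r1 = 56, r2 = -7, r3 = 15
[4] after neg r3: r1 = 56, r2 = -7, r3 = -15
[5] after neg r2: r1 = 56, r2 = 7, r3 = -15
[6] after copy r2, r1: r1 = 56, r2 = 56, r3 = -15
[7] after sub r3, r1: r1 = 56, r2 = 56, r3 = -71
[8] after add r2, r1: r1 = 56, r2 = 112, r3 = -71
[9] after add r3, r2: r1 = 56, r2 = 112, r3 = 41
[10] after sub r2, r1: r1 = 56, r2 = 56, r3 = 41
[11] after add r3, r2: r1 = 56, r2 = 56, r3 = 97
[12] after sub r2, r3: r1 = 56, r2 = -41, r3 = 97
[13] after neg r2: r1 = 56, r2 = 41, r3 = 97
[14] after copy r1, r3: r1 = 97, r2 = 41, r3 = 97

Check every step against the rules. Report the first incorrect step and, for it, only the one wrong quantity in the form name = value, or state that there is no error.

step 1: r1 = 8 * 7 = 56 -> exactly as logged
step 2: r3 = 7 + 8 = 15 -> in agreement
step 3: r2 = 8 - 15 = -7 -> agrees with the trace
step 4: r3 = -(15) = -15 -> matches
step 5: r2 = -(-7) = 7 -> consistent with the trace
step 6: r2 = 56 -> verified
step 7: r3 = -15 - 56 = -71 -> exactly as logged
step 8: r2 = 56 + 56 = 112 -> verified
step 9: r3 = -71 + 112 = 41 -> agrees with the trace
step 10: r2 = 112 - 56 = 56 -> matches
step 11: r3 = 41 + 56 = 97 -> in agreement
step 12: r2 = 56 - 97 = -41 -> exactly as logged
step 13: r2 = -(-41) = 41 -> same as recorded
step 14: r1 = 97 -> verified
All entries verified; no error found.

no error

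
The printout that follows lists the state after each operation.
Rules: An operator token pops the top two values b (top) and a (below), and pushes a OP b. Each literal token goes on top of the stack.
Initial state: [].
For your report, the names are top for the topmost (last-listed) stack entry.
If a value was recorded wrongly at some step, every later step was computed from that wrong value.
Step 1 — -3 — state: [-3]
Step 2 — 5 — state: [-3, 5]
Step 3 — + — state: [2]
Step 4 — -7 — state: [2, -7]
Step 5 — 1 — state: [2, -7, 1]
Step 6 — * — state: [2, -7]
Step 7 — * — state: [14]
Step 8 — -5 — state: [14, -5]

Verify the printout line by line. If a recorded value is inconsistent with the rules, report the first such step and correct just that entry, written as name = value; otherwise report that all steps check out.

step 7, top = -14

step 1: push -3: top = -3 -> checks out
step 2: push 5: top = 5 -> confirmed correct
step 3: -3 + 5 = 2 -> matches
step 4: push -7: top = -7 -> in agreement
step 5: push 1: top = 1 -> same as recorded
step 6: -7 * 1 = -7 -> same as recorded
step 7: 2 * -7 = -14 -> the recorded entry deviates here
So the first discrepancy is step 7, where the right value is top = -14.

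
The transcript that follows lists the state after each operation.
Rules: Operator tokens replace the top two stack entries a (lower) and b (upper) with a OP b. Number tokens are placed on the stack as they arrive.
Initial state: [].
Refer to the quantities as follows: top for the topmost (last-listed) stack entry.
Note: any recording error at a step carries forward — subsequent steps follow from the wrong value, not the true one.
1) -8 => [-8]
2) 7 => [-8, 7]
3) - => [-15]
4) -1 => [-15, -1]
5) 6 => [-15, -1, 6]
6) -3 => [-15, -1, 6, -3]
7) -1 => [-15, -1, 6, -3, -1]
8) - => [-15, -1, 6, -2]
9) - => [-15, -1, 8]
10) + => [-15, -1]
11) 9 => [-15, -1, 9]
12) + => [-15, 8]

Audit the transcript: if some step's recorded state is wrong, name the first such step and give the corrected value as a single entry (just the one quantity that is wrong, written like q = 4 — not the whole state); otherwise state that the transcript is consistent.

Recomputing the run from the initial state:
step 1: [-8]
step 2: [-8, 7]
step 3: [-15]
step 4: [-15, -1]
step 5: [-15, -1, 6]
step 6: [-15, -1, 6, -3]
step 7: [-15, -1, 6, -3, -1]
step 8: [-15, -1, 6, -2]
step 9: [-15, -1, 8]
step 10: [-15, 7]
step 11: [-15, 7, 9]
step 12: [-15, 16]
The first disagreement with the transcript is at step 10, where the value should be top = 7.

step 10, top = 7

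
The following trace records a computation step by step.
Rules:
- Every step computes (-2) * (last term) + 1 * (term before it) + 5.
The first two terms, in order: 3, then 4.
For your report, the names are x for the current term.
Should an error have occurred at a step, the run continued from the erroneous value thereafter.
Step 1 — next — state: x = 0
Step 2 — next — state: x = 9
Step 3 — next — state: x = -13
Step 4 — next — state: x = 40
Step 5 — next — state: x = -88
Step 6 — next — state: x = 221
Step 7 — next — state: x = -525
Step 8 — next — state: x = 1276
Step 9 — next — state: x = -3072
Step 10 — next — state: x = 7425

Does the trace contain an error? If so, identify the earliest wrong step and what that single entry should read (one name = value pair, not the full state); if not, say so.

Step 1: x = -2*(4) + (1)*(3) + (5) = 0 — consistent with the trace.
Step 2: x = -2*(0) + (1)*(4) + (5) = 9 — agrees with the trace.
Step 3: x = -2*(9) + (1)*(0) + (5) = -13 — verified.
Step 4: x = -2*(-13) + (1)*(9) + (5) = 40 — in agreement.
Step 5: x = -2*(40) + (1)*(-13) + (5) = -88 — exactly as logged.
Step 6: x = -2*(-88) + (1)*(40) + (5) = 221 — same as recorded.
Step 7: x = -2*(221) + (1)*(-88) + (5) = -525 — checks out.
Step 8: x = -2*(-525) + (1)*(221) + (5) = 1276 — confirmed correct.
Step 9: x = -2*(1276) + (1)*(-525) + (5) = -3072 — same as recorded.
Step 10: x = -2*(-3072) + (1)*(1276) + (5) = 7425 — in agreement.
All entries verified; no error found.

no error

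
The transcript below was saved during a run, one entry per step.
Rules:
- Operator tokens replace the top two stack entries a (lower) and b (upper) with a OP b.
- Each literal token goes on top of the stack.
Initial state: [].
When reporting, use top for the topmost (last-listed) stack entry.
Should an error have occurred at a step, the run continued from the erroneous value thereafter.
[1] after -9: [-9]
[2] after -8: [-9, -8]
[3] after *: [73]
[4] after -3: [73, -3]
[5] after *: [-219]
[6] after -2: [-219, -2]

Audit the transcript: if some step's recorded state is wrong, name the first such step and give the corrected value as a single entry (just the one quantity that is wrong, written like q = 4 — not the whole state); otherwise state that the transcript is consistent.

step 3, top = 72

step 1: push -9: top = -9 -> no discrepancy
step 2: push -8: top = -8 -> same as recorded
step 3: -9 * -8 = 72 -> not what was recorded
The audit stops at step 3: the recorded entry is wrong and should be top = 72.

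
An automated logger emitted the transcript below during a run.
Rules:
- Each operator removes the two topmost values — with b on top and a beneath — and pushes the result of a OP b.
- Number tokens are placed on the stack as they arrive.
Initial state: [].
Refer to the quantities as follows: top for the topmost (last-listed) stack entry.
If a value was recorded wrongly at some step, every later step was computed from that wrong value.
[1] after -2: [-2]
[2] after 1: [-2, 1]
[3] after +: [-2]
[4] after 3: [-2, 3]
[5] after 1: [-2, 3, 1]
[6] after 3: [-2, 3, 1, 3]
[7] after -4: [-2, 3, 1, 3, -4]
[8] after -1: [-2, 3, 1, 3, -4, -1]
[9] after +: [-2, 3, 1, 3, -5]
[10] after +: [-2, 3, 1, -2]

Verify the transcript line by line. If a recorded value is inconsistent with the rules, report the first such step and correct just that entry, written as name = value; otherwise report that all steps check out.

step 3, top = -1

Recomputing the run from the initial state:
step 1: [-2]
step 2: [-2, 1]
step 3: [-1]
step 4: [-1, 3]
step 5: [-1, 3, 1]
step 6: [-1, 3, 1, 3]
step 7: [-1, 3, 1, 3, -4]
step 8: [-1, 3, 1, 3, -4, -1]
step 9: [-1, 3, 1, 3, -5]
step 10: [-1, 3, 1, -2]
The first disagreement with the transcript is at step 3, where the value should be top = -1.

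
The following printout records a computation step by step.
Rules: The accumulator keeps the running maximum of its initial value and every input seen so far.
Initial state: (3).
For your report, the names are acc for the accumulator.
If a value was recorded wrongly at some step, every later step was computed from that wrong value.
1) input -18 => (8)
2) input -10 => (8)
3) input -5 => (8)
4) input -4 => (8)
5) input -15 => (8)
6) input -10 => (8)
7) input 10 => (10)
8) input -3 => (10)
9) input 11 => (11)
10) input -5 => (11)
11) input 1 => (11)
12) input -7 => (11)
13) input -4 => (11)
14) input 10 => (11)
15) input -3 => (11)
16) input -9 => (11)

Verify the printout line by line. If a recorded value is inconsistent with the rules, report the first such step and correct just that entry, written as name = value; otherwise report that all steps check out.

step 1, acc = 3

1. acc = max(3, -18) = 3 (the printout has a different value)
Step 1 is the first one off; corrected, acc = 3.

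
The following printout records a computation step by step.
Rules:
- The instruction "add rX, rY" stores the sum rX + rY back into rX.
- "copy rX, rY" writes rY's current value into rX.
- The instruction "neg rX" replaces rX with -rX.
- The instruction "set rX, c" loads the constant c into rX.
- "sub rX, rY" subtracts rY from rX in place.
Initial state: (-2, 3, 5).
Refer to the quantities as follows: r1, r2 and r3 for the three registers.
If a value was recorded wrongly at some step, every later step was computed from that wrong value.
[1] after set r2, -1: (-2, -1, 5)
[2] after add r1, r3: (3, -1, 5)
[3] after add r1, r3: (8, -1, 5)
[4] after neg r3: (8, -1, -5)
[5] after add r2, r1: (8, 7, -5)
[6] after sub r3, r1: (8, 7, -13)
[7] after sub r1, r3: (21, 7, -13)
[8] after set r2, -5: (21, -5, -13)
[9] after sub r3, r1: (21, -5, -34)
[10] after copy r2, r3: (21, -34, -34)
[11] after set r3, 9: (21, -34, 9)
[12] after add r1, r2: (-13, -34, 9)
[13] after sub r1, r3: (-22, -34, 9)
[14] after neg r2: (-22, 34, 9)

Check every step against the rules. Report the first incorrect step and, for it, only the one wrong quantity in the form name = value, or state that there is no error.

Recomputing the run from the initial state:
step 1: r1 = -2, r2 = -1, r3 = 5
step 2: r1 = 3, r2 = -1, r3 = 5
step 3: r1 = 8, r2 = -1, r3 = 5
step 4: r1 = 8, r2 = -1, r3 = -5
step 5: r1 = 8, r2 = 7, r3 = -5
step 6: r1 = 8, r2 = 7, r3 = -13
step 7: r1 = 21, r2 = 7, r3 = -13
step 8: r1 = 21, r2 = -5, r3 = -13
step 9: r1 = 21, r2 = -5, r3 = -34
step 10: r1 = 21, r2 = -34, r3 = -34
step 11: r1 = 21, r2 = -34, r3 = 9
step 12: r1 = -13, r2 = -34, r3 = 9
step 13: r1 = -22, r2 = -34, r3 = 9
step 14: r1 = -22, r2 = 34, r3 = 9
This matches the printout at every step.

no error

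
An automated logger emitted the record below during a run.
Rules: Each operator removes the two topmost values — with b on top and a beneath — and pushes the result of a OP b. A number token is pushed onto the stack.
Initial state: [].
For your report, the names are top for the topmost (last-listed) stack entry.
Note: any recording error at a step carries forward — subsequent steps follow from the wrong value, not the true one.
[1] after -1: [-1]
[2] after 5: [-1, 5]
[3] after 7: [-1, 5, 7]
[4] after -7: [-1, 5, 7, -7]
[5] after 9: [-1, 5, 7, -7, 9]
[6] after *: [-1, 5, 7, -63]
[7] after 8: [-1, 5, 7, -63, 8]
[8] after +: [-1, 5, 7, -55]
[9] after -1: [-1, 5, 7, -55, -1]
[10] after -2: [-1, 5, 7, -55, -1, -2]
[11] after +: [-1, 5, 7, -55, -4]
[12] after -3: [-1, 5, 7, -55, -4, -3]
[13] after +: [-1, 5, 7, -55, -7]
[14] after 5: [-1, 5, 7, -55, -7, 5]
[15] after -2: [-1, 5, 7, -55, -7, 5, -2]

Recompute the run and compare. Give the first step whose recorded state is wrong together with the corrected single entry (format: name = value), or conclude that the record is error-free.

step 11, top = -3

step 1: push -1: top = -1 -> agrees with the record
step 2: push 5: top = 5 -> checks out
step 3: push 7: top = 7 -> confirmed correct
step 4: push -7: top = -7 -> matches
step 5: push 9: top = 9 -> exactly as logged
step 6: -7 * 9 = -63 -> exactly as logged
step 7: push 8: top = 8 -> agrees with the record
step 8: -63 + 8 = -55 -> same as recorded
step 9: push -1: top = -1 -> in agreement
step 10: push -2: top = -2 -> no discrepancy
step 11: -1 + -2 = -3 -> the record disagrees here
Step 11 is the first one off; corrected, top = -3.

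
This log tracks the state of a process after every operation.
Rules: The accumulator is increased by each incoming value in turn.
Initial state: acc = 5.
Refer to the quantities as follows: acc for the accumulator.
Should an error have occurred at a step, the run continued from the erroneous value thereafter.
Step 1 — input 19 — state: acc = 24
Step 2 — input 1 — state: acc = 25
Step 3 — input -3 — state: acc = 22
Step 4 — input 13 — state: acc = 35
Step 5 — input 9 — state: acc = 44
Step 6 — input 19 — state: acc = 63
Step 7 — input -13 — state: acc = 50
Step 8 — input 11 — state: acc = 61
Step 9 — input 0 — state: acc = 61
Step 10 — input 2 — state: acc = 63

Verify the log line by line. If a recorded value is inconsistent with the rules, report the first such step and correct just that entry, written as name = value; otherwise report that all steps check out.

no error

Recomputing the run from the initial state:
step 1: acc = 24
step 2: acc = 25
step 3: acc = 22
step 4: acc = 35
step 5: acc = 44
step 6: acc = 63
step 7: acc = 50
step 8: acc = 61
step 9: acc = 61
step 10: acc = 63
This matches the log at every step.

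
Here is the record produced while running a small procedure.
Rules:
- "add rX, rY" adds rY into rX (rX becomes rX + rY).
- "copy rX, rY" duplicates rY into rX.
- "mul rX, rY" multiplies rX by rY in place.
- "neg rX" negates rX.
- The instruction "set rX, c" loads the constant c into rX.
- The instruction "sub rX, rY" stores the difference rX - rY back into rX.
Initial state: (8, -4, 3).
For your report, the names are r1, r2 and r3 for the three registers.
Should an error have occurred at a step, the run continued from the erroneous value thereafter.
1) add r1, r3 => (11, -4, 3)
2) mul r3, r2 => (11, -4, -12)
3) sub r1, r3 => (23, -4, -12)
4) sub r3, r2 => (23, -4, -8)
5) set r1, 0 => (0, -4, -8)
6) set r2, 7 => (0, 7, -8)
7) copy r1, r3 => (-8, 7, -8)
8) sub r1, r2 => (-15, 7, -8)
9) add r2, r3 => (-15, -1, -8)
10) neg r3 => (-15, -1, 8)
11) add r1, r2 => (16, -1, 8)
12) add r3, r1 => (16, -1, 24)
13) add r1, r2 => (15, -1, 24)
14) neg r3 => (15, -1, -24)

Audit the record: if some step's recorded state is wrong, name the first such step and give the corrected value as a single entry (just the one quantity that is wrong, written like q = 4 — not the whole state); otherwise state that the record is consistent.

step 1: r1 = 8 + 3 = 11 -> agrees with the record
step 2: r3 = 3 * -4 = -12 -> verified
step 3: r1 = 11 - -12 = 23 -> exactly as logged
step 4: r3 = -12 - -4 = -8 -> no discrepancy
step 5: r1 = 0 -> exactly as logged
step 6: r2 = 7 -> verified
step 7: r1 = -8 -> checks out
step 8: r1 = -8 - 7 = -15 -> same as recorded
step 9: r2 = 7 + -8 = -1 -> exactly as logged
step 10: r3 = -(-8) = 8 -> matches
step 11: r1 = -15 + -1 = -16 -> the record disagrees here
Conclusion: step 11 carries the first error; the entry should be r1 = -16.

step 11, r1 = -16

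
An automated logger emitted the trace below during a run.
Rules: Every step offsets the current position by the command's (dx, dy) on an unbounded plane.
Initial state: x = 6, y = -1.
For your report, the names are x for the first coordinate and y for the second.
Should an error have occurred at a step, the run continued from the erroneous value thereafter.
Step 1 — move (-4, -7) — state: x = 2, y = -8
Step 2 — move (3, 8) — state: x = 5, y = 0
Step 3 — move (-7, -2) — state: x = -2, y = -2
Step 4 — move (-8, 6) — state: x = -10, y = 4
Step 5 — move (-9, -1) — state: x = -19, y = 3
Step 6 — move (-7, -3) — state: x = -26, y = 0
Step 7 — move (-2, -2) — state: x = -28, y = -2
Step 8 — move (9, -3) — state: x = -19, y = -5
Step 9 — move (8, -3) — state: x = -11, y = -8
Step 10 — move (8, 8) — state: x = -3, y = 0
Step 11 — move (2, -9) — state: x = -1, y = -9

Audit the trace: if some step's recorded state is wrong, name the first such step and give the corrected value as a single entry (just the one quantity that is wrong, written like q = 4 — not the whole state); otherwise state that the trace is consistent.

Recomputing the run from the initial state:
step 1: x = 2, y = -8
step 2: x = 5, y = 0
step 3: x = -2, y = -2
step 4: x = -10, y = 4
step 5: x = -19, y = 3
step 6: x = -26, y = 0
step 7: x = -28, y = -2
step 8: x = -19, y = -5
step 9: x = -11, y = -8
step 10: x = -3, y = 0
step 11: x = -1, y = -9
This matches the trace at every step.

no error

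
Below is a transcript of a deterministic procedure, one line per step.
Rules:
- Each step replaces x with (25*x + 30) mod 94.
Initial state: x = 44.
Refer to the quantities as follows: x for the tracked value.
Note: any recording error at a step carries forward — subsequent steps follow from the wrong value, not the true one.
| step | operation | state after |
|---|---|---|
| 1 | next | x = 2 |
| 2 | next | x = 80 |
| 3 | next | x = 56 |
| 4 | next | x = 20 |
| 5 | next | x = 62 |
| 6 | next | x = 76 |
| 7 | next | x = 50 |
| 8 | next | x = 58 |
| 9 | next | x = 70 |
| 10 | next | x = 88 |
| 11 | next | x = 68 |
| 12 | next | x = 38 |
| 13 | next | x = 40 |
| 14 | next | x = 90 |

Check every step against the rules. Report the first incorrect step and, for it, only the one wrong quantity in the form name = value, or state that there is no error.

Recomputing the run from the initial state:
step 1: x = 2
step 2: x = 80
step 3: x = 56
step 4: x = 20
step 5: x = 60
step 6: x = 26
step 7: x = 22
step 8: x = 16
step 9: x = 54
step 10: x = 64
step 11: x = 32
step 12: x = 78
step 13: x = 6
step 14: x = 86
The first disagreement with the transcript is at step 5, where the value should be x = 60.

step 5, x = 60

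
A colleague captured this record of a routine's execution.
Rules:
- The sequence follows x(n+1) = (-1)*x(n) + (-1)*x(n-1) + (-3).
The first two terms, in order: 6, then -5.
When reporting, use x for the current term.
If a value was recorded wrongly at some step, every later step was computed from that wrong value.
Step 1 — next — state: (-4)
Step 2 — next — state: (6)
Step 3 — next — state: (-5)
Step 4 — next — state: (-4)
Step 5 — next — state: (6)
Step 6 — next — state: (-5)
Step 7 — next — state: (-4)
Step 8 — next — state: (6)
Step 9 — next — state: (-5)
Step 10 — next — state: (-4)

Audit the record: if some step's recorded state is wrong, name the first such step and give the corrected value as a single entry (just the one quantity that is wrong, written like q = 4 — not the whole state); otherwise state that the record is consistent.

no error

Recomputing the run from the initial state:
step 1: x = -4
step 2: x = 6
step 3: x = -5
step 4: x = -4
step 5: x = 6
step 6: x = -5
step 7: x = -4
step 8: x = 6
step 9: x = -5
step 10: x = -4
This matches the record at every step.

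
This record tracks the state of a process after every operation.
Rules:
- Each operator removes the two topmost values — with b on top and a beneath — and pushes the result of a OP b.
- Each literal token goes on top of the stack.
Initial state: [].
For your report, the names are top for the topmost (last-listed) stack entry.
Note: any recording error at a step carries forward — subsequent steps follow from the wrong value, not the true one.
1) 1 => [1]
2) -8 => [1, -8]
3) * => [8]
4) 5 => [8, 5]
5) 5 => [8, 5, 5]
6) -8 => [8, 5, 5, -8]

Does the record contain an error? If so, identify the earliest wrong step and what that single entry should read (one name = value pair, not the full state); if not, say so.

1. push 1: top = 1 (consistent with the record)
2. push -8: top = -8 (agrees with the record)
3. 1 * -8 = -8 (first mismatch against the record)
The earliest wrong entry is at step 3: it should read top = -8.

step 3, top = -8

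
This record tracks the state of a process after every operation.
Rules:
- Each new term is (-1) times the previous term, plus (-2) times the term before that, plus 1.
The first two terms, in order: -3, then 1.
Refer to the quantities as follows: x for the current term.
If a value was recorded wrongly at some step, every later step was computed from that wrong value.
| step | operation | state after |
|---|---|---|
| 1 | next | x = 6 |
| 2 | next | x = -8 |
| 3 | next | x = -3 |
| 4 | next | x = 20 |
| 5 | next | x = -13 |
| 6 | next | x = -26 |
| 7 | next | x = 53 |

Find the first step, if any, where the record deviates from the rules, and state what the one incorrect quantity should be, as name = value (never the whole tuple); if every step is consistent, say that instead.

step 2, x = -7

1. x = -1*(1) + (-2)*(-3) + (1) = 6 (in agreement)
2. x = -1*(6) + (-2)*(1) + (1) = -7 (this is not what the record shows)
That makes step 2 the first incorrect line — x = -7 is what it should show.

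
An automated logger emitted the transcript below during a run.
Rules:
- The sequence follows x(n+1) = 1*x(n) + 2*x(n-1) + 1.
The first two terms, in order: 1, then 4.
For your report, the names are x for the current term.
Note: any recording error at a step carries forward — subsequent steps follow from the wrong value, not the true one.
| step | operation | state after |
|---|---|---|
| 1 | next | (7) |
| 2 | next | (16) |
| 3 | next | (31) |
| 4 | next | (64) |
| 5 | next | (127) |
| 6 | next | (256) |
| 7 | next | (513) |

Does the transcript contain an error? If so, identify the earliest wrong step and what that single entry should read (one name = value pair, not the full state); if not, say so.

Recomputing the run from the initial state:
step 1: x = 7
step 2: x = 16
step 3: x = 31
step 4: x = 64
step 5: x = 127
step 6: x = 256
step 7: x = 511
The first disagreement with the transcript is at step 7, where the value should be x = 511.

step 7, x = 511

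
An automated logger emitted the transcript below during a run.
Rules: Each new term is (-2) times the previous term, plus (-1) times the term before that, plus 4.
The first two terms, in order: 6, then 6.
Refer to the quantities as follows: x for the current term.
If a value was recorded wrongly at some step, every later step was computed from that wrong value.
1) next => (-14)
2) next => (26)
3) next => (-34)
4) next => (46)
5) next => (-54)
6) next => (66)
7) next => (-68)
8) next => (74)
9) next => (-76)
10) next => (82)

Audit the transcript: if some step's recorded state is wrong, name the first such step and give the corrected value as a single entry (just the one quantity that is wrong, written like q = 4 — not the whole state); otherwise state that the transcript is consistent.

step 7, x = -74

Recomputing the run from the initial state:
step 1: x = -14
step 2: x = 26
step 3: x = -34
step 4: x = 46
step 5: x = -54
step 6: x = 66
step 7: x = -74
step 8: x = 86
step 9: x = -94
step 10: x = 106
The first disagreement with the transcript is at step 7, where the value should be x = -74.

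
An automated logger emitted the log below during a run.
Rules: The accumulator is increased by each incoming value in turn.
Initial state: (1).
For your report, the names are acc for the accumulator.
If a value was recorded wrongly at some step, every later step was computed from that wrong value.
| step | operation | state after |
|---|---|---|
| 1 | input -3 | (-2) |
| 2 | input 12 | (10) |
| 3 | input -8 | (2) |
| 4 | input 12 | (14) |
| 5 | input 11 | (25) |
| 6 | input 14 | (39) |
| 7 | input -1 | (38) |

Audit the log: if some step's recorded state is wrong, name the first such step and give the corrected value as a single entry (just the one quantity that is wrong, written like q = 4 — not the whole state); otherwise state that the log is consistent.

Recomputing the run from the initial state:
step 1: acc = -2
step 2: acc = 10
step 3: acc = 2
step 4: acc = 14
step 5: acc = 25
step 6: acc = 39
step 7: acc = 38
This matches the log at every step.

no error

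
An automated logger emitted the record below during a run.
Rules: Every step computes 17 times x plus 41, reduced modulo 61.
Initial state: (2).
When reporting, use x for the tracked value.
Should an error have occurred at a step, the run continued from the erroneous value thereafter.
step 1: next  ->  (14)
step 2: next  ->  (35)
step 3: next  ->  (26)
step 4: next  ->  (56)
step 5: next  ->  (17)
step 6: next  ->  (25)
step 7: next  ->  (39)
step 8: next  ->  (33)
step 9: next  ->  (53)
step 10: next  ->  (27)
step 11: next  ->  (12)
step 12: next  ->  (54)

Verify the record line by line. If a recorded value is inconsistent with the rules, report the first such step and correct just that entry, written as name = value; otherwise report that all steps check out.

Recomputing the run from the initial state:
step 1: x = 14
step 2: x = 35
step 3: x = 26
step 4: x = 56
step 5: x = 17
step 6: x = 25
step 7: x = 39
step 8: x = 33
step 9: x = 53
step 10: x = 27
step 11: x = 12
step 12: x = 1
The first disagreement with the record is at step 12, where the value should be x = 1.

step 12, x = 1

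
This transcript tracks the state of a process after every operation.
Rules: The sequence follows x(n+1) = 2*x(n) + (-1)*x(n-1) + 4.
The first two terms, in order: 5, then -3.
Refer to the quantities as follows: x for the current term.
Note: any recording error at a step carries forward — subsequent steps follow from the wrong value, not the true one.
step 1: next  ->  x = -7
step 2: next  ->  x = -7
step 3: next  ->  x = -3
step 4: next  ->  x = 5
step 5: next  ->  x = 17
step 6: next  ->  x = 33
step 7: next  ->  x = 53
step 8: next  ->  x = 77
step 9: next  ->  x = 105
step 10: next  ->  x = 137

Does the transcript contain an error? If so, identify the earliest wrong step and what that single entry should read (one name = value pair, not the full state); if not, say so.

Recomputing the run from the initial state:
step 1: x = -7
step 2: x = -7
step 3: x = -3
step 4: x = 5
step 5: x = 17
step 6: x = 33
step 7: x = 53
step 8: x = 77
step 9: x = 105
step 10: x = 137
This matches the transcript at every step.

no error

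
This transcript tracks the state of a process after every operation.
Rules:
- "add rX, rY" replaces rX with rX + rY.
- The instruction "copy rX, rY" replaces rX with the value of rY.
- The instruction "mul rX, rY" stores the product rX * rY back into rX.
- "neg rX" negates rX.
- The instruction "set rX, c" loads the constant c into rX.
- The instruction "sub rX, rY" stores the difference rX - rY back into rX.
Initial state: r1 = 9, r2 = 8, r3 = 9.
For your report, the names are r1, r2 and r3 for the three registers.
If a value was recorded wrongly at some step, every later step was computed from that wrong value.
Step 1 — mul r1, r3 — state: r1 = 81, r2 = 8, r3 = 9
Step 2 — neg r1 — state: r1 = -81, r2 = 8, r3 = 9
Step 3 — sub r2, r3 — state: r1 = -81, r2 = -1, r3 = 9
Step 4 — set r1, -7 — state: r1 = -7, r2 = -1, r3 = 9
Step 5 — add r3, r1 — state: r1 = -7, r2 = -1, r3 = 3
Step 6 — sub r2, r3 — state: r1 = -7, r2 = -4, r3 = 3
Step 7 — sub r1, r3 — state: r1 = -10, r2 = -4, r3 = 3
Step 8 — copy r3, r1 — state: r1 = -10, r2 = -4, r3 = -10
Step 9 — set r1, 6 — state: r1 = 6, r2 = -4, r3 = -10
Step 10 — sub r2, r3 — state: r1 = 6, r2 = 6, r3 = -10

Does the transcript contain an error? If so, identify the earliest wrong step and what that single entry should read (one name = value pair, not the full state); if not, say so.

step 5, r3 = 2

1. r1 = 9 * 9 = 81 (checks out)
2. r1 = -(81) = -81 (same as recorded)
3. r2 = 8 - 9 = -1 (consistent with the transcript)
4. r1 = -7 (same as recorded)
5. r3 = 9 + -7 = 2 (the transcript has a different value)
So the first discrepancy is step 5, where the right value is r3 = 2.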